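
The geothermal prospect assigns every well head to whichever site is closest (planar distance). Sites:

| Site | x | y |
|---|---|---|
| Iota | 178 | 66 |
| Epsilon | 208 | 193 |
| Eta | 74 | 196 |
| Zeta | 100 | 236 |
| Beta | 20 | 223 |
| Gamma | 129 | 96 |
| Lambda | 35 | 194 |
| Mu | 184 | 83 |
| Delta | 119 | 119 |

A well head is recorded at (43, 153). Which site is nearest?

Lambda

Squared distances to each site:
Iota: 25794.000; Epsilon: 28825.000; Eta: 2810.000; Zeta: 10138.000; Beta: 5429.000; Gamma: 10645.000; Lambda: 1745.000; Mu: 24781.000; Delta: 6932.000.
Minimum at Lambda.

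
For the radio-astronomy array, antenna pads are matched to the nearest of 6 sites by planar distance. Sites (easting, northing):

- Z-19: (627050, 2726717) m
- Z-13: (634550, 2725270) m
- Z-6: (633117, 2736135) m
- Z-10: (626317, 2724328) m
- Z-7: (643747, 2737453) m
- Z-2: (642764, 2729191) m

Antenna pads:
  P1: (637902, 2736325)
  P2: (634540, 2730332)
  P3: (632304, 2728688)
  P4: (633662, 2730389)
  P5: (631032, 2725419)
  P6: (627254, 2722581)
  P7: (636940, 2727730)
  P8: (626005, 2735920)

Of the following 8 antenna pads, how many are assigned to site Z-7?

0

P1 → Z-6
P2 → Z-13
P3 → Z-13
P4 → Z-13
P5 → Z-13
P6 → Z-10
P7 → Z-13
P8 → Z-6
0 of the 8 go to Z-7.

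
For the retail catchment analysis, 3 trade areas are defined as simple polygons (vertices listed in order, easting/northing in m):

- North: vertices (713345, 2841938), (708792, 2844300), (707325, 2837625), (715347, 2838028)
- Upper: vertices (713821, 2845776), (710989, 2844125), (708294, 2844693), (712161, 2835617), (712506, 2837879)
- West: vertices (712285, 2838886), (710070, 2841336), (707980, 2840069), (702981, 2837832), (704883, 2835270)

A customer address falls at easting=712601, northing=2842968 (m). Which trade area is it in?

Upper

Cast a ray rightward from (712601, 2842968). For each polygon, the edges (by vertex number in listed order) whose endpoints lie on opposite sides of northing = 2842968, where each meets that height, and whether that is right or left of the point:
North: 1–2 at easting≈711359.6 (left), 2–3 at easting≈708499.3 (left) → 0 crossings.
Upper: 3–4 at easting≈709029.0 (left), 5–1 at easting≈713353.4 (right) → 1 crossing.
West: no edge straddles that height → 0 crossings.
Only Upper has an odd count, so the point is inside Upper.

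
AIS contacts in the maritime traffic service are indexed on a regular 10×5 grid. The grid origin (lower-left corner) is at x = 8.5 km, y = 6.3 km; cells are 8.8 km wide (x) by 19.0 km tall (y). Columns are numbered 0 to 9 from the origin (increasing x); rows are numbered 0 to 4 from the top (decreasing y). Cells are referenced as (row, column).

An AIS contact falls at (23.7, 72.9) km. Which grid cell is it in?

Column index: ⌊(23.7 − 8.5) / 8.8⌋ = ⌊1.727⌋ = 1
Row offset from origin: ⌊(72.9 − 6.3) / 19.0⌋ = ⌊3.505⌋ = 3 → row 1 (counted from top)

(1, 1)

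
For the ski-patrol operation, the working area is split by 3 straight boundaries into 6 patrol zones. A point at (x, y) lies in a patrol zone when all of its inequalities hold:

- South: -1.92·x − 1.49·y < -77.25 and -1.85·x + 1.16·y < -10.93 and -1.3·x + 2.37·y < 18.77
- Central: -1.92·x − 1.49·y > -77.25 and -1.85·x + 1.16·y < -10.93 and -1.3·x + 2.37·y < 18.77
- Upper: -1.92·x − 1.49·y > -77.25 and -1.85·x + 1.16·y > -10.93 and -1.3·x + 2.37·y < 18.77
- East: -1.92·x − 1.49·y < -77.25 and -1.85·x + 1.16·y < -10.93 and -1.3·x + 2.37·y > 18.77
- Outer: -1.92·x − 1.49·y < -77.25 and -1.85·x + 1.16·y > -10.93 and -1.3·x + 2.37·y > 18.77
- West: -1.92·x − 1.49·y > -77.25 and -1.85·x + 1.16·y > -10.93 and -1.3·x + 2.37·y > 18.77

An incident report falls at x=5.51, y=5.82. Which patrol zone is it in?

-1.92·5.51 − 1.49·5.82 = -19.251, which is > -77.25
-1.85·5.51 + 1.16·5.82 = -3.442, which is > -10.93
-1.3·5.51 + 2.37·5.82 = 6.630, which is < 18.77
This sign pattern matches Upper.

Upper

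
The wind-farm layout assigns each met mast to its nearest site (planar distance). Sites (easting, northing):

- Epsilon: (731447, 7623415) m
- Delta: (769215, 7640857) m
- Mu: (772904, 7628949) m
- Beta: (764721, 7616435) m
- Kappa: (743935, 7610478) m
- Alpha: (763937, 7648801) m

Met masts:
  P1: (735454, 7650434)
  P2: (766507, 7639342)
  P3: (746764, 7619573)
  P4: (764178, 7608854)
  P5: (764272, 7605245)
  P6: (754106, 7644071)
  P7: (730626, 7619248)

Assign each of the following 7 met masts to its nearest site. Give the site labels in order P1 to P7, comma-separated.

P1 → Epsilon (d²=746082410.00)
P2 → Delta (d²=9628489.00)
P3 → Kappa (d²=90722266.00)
P4 → Beta (d²=57766410.00)
P5 → Beta (d²=125417701.00)
P6 → Alpha (d²=119021461.00)
P7 → Epsilon (d²=18037930.00)

Epsilon, Delta, Kappa, Beta, Beta, Alpha, Epsilon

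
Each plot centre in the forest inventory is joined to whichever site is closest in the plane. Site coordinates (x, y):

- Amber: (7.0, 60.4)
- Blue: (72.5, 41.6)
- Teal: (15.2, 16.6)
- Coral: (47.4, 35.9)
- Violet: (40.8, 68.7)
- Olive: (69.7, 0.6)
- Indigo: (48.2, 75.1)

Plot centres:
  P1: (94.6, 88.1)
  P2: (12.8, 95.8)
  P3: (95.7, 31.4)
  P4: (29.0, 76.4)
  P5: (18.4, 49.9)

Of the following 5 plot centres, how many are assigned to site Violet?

1

P1 → Indigo
P2 → Amber
P3 → Blue
P4 → Violet
P5 → Amber
1 of the 5 goes to Violet.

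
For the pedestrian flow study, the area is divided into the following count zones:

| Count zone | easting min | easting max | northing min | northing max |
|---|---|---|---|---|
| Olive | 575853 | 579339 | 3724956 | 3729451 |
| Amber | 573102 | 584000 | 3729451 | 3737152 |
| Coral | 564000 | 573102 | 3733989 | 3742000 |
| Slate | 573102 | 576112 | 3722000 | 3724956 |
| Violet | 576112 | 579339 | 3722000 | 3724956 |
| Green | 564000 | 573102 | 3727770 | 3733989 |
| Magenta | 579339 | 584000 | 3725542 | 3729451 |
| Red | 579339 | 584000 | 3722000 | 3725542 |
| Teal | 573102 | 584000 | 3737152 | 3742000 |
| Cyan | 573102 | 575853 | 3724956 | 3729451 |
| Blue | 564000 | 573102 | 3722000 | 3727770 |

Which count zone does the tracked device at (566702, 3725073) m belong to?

The point has easting = 566702 and northing = 3725073.
Only Blue satisfies 564000 ≤ easting ≤ 573102 and 3722000 ≤ northing ≤ 3727770.

Blue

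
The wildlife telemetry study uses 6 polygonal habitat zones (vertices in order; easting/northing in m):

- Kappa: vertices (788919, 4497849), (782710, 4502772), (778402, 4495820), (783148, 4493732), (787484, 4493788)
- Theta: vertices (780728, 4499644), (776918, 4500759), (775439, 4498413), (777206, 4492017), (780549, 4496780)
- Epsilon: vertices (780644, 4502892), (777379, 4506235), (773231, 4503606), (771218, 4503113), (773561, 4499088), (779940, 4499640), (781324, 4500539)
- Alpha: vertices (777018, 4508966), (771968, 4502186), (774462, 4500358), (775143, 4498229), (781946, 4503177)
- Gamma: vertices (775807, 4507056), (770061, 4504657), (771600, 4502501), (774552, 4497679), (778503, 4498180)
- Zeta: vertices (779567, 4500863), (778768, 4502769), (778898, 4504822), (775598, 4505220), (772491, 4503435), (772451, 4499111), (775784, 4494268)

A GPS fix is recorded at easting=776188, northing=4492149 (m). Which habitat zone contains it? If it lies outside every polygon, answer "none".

Cast a ray rightward from (776188, 4492149). For each polygon, the edges (by vertex number in listed order) whose endpoints lie on opposite sides of northing = 4492149, where each meets that height, and whether that is right or left of the point:
Kappa: no edge straddles that height → 0 crossings.
Theta: 3–4 at easting≈777169.5 (right), 4–5 at easting≈777298.6 (right) → 2 crossings.
Epsilon: no edge straddles that height → 0 crossings.
Alpha: no edge straddles that height → 0 crossings.
Gamma: no edge straddles that height → 0 crossings.
Zeta: no edge straddles that height → 0 crossings.
All counts are even, so the point lies outside every listed polygon.

none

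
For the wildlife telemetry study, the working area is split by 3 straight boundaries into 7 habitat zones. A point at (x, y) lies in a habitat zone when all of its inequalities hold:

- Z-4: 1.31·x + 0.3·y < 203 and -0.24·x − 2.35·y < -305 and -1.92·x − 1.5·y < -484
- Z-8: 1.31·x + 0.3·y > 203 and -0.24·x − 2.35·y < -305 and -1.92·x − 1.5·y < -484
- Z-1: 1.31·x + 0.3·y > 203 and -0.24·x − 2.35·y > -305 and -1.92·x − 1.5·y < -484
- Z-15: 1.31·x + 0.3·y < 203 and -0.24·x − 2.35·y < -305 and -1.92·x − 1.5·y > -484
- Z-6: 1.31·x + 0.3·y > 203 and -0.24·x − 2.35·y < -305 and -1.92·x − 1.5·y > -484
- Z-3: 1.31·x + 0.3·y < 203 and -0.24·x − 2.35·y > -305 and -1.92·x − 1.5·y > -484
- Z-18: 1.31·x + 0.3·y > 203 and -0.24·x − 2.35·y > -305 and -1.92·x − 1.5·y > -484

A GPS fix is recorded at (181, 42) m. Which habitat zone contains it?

Z-18

1.31·181 + 0.3·42 = 249.710, which is > 203
-0.24·181 − 2.35·42 = -142.140, which is > -305
-1.92·181 − 1.5·42 = -410.520, which is > -484
This sign pattern matches Z-18.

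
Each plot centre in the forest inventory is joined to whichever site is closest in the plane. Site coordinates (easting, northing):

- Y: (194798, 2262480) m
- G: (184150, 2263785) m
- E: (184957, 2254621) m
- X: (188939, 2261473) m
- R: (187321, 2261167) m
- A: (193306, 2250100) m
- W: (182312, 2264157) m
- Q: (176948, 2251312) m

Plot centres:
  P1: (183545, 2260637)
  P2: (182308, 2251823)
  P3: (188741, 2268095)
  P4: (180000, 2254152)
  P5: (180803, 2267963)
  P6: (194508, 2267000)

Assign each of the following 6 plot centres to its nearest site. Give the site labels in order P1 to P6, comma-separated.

G, E, G, Q, W, Y

P1 → G (d²=10275929.00)
P2 → E (d²=14846005.00)
P3 → G (d²=39653381.00)
P4 → Q (d²=17380304.00)
P5 → W (d²=16762717.00)
P6 → Y (d²=20514500.00)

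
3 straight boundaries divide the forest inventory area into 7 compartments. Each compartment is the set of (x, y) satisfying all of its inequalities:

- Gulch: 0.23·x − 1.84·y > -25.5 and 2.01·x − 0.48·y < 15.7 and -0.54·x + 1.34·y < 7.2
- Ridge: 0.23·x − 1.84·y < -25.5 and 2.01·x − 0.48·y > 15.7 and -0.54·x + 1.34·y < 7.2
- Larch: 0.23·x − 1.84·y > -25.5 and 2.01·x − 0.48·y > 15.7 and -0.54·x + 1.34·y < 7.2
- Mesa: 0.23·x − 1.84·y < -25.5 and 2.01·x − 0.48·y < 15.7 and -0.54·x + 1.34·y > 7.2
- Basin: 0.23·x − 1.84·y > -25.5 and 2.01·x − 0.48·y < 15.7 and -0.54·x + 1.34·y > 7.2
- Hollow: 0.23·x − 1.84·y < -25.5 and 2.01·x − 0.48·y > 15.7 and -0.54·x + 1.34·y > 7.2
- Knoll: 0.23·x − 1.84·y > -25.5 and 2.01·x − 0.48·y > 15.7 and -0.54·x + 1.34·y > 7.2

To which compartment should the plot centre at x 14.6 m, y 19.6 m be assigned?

Hollow

0.23·14.6 − 1.84·19.6 = -32.706, which is < -25.5
2.01·14.6 − 0.48·19.6 = 19.938, which is > 15.7
-0.54·14.6 + 1.34·19.6 = 18.380, which is > 7.2
This sign pattern matches Hollow.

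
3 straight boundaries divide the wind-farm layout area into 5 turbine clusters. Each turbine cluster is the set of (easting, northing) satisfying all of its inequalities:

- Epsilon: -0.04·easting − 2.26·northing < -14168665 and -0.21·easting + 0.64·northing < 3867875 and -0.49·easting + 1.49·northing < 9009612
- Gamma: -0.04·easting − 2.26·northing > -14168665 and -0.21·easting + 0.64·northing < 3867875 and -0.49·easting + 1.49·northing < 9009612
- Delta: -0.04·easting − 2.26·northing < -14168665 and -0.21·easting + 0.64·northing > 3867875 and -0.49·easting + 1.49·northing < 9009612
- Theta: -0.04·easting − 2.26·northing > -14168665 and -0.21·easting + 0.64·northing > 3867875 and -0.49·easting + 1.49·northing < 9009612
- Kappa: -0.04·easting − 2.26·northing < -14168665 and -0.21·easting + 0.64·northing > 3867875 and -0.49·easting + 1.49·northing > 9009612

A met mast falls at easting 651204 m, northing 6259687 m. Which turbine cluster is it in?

-0.04·651204 − 2.26·6259687 = -14172940.780, which is < -14168665
-0.21·651204 + 0.64·6259687 = 3869446.840, which is > 3867875
-0.49·651204 + 1.49·6259687 = 9007843.670, which is < 9009612
This sign pattern matches Delta.

Delta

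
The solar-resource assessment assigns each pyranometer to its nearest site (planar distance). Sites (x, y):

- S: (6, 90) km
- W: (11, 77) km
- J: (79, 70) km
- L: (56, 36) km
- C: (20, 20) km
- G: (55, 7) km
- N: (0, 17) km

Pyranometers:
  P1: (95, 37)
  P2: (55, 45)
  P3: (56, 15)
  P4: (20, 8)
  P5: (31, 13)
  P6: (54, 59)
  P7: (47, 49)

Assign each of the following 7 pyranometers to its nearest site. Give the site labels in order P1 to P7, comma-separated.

P1 → J (d²=1345.00)
P2 → L (d²=82.00)
P3 → G (d²=65.00)
P4 → C (d²=144.00)
P5 → C (d²=170.00)
P6 → L (d²=533.00)
P7 → L (d²=250.00)

J, L, G, C, C, L, L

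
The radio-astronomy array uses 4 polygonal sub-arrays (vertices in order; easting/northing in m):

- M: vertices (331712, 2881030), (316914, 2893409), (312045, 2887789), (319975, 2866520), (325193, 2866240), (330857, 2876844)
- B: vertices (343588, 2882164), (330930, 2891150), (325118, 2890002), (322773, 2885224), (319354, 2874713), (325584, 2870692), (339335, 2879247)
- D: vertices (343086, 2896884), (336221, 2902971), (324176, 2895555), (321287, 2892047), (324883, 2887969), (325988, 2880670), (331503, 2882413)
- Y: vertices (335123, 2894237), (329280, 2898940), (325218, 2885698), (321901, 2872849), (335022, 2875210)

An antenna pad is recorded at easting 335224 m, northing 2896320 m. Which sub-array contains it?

D

Cast a ray rightward from (335224, 2896320). For each polygon, the edges (by vertex number in listed order) whose endpoints lie on opposite sides of northing = 2896320, where each meets that height, and whether that is right or left of the point:
M: no edge straddles that height → 0 crossings.
B: no edge straddles that height → 0 crossings.
D: 2–3 at easting≈325418.5 (left), 7–1 at easting≈342634.6 (right) → 1 crossing.
Y: 1–2 at easting≈332535.1 (left), 2–3 at easting≈328476.3 (left) → 0 crossings.
Only D has an odd count, so the point is inside D.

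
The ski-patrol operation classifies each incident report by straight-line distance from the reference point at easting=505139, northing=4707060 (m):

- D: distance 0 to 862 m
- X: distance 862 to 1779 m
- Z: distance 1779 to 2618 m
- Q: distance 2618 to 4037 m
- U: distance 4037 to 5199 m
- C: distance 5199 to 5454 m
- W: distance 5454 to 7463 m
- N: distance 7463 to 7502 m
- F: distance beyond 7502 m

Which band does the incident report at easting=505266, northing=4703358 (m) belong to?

Q

Distance = √((505266−505139)² + (4703358−4707060)²) = √(16129.000 + 13704804.000) = 3704.178 m.
2618 ≤ 3704.178 < 4037 → Q.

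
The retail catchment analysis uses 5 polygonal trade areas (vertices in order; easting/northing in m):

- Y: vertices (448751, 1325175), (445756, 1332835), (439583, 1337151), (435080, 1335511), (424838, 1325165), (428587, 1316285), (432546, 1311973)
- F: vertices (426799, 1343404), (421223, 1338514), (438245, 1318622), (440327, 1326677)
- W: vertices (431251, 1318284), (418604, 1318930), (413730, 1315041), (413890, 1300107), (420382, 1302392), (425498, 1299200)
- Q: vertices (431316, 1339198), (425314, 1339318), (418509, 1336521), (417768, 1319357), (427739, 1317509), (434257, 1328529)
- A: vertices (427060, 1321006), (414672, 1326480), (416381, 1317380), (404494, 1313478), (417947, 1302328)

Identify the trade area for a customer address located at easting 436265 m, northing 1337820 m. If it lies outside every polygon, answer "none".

none

Cast a ray rightward from (436265, 1337820). For each polygon, the edges (by vertex number in listed order) whose endpoints lie on opposite sides of northing = 1337820, where each meets that height, and whether that is right or left of the point:
Y: no edge straddles that height → 0 crossings.
F: 2–3 at easting≈421816.9 (left), 4–1 at easting≈431315.1 (left) → 0 crossings.
W: no edge straddles that height → 0 crossings.
Q: 2–3 at easting≈421669.4 (left), 6–1 at easting≈431695.9 (left) → 0 crossings.
A: no edge straddles that height → 0 crossings.
All counts are even, so the point lies outside every listed polygon.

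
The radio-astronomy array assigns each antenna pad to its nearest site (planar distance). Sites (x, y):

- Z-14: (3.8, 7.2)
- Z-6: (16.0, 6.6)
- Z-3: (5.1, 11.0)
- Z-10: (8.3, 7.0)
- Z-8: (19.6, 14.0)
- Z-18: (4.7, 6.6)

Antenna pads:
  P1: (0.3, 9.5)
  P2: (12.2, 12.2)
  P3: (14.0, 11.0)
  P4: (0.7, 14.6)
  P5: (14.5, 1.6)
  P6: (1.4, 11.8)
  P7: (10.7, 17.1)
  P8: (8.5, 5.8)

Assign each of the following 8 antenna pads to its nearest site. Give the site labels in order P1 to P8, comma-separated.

Z-14, Z-10, Z-6, Z-3, Z-6, Z-3, Z-3, Z-10

P1 → Z-14 (d²=17.54)
P2 → Z-10 (d²=42.25)
P3 → Z-6 (d²=23.36)
P4 → Z-3 (d²=32.32)
P5 → Z-6 (d²=27.25)
P6 → Z-3 (d²=14.33)
P7 → Z-3 (d²=68.57)
P8 → Z-10 (d²=1.48)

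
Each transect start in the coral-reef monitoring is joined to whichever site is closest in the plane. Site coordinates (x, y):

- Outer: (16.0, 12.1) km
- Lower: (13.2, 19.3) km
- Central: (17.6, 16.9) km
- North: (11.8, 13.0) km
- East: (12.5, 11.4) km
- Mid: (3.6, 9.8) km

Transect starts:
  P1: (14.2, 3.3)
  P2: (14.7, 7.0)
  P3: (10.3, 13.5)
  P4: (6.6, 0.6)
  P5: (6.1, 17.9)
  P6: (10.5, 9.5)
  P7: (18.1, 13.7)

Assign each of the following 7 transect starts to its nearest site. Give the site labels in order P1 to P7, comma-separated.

P1 → East (d²=68.50)
P2 → East (d²=24.20)
P3 → North (d²=2.50)
P4 → Mid (d²=93.64)
P5 → Lower (d²=52.37)
P6 → East (d²=7.61)
P7 → Outer (d²=6.97)

East, East, North, Mid, Lower, East, Outer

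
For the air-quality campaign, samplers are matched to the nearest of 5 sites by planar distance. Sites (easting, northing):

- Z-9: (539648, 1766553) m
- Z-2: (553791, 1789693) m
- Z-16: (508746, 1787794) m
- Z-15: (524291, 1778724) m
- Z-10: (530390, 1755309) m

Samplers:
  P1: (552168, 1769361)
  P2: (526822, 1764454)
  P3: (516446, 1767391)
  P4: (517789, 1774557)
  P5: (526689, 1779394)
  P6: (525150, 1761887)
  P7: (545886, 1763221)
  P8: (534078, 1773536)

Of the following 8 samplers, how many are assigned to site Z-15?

3

P1 → Z-9
P2 → Z-10
P3 → Z-15
P4 → Z-15
P5 → Z-15
P6 → Z-10
P7 → Z-9
P8 → Z-9
3 of the 8 go to Z-15.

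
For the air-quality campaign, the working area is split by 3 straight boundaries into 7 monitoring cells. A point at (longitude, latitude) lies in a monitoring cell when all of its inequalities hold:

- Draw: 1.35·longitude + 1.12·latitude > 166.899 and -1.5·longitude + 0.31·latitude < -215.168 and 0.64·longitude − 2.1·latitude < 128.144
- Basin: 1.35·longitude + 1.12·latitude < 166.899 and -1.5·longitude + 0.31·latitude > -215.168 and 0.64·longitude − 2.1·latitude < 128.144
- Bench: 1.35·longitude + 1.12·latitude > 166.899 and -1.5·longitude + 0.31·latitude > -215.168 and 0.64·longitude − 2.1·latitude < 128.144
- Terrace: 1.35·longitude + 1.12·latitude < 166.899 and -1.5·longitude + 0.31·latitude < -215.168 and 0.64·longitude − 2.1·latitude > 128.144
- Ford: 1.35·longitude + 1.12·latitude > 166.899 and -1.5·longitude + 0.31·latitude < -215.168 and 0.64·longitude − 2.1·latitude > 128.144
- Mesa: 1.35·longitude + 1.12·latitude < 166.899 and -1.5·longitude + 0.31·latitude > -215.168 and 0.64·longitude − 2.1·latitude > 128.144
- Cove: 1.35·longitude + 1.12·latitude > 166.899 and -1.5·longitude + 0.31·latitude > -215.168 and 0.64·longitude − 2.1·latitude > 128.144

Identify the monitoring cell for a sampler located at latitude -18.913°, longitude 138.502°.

Mesa

1.35·138.502 + 1.12·-18.913 = 165.795, which is < 166.899
-1.5·138.502 + 0.31·-18.913 = -213.616, which is > -215.168
0.64·138.502 − 2.1·-18.913 = 128.359, which is > 128.144
This sign pattern matches Mesa.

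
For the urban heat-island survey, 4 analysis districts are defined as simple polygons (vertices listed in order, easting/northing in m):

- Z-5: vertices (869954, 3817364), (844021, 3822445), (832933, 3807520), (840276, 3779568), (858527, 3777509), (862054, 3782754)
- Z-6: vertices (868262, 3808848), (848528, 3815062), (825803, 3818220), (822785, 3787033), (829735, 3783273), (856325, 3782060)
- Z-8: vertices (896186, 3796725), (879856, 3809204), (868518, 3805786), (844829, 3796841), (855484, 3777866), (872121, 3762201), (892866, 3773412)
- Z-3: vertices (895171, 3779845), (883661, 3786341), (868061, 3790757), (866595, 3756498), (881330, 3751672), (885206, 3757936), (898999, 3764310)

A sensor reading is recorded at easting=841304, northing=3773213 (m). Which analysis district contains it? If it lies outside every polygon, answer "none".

Cast a ray rightward from (841304, 3773213). For each polygon, the edges (by vertex number in listed order) whose endpoints lie on opposite sides of northing = 3773213, where each meets that height, and whether that is right or left of the point:
Z-5: no edge straddles that height → 0 crossings.
Z-6: no edge straddles that height → 0 crossings.
Z-8: 5–6 at easting≈860425.7 (right), 6–7 at easting≈892497.8 (right) → 2 crossings.
Z-3: 3–4 at easting≈867310.3 (right), 7–1 at easting≈896805.2 (right) → 2 crossings.
All counts are even, so the point lies outside every listed polygon.

none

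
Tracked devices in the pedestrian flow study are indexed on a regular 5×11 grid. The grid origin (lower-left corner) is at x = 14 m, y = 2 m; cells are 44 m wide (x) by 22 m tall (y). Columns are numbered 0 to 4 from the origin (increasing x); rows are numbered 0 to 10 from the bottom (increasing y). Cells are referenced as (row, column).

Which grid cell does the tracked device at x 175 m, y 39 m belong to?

Column index: ⌊(175 − 14) / 44⌋ = ⌊3.659⌋ = 3
Row offset from origin: ⌊(39 − 2) / 22⌋ = ⌊1.682⌋ = 1 → row 1

(1, 3)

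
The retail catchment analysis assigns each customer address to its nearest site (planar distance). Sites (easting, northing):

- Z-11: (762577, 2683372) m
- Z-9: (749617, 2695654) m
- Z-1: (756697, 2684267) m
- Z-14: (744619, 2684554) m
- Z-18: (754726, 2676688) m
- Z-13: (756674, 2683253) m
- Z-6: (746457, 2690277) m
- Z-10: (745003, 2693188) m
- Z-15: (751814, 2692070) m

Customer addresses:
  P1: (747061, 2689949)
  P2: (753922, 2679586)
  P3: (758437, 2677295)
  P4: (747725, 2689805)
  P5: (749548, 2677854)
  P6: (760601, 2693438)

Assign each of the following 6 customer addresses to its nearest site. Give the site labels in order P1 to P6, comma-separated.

Z-6, Z-18, Z-18, Z-6, Z-18, Z-15

P1 → Z-6 (d²=472400.00)
P2 → Z-18 (d²=9044820.00)
P3 → Z-18 (d²=14139970.00)
P4 → Z-6 (d²=1830608.00)
P5 → Z-18 (d²=28171240.00)
P6 → Z-15 (d²=79082793.00)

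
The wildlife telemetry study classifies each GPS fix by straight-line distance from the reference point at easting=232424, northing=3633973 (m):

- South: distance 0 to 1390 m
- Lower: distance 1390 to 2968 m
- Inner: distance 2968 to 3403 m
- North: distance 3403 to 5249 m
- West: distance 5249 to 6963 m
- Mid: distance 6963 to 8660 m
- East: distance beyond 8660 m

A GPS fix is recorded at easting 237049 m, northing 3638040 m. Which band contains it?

Distance = √((237049−232424)² + (3638040−3633973)²) = √(21390625.000 + 16540489.000) = 6158.824 m.
5249 ≤ 6158.824 < 6963 → West.

West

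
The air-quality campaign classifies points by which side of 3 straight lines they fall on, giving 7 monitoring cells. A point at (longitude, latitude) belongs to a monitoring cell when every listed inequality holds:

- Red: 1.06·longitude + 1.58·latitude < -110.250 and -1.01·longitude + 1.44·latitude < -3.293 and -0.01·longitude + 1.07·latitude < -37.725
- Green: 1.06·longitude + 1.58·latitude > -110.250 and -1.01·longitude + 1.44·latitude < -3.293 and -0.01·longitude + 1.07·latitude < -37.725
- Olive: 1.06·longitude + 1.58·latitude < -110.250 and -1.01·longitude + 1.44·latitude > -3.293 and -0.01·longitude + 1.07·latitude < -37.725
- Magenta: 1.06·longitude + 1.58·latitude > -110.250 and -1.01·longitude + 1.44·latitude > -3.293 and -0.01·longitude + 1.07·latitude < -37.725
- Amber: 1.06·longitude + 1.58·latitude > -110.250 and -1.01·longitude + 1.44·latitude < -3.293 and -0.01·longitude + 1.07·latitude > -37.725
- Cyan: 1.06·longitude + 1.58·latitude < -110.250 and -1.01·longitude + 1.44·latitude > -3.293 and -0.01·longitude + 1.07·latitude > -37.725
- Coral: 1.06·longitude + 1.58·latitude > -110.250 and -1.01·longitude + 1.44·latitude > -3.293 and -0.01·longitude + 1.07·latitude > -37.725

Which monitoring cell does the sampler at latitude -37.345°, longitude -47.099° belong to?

Green

1.06·-47.099 + 1.58·-37.345 = -108.930, which is > -110.250
-1.01·-47.099 + 1.44·-37.345 = -6.207, which is < -3.293
-0.01·-47.099 + 1.07·-37.345 = -39.488, which is < -37.725
This sign pattern matches Green.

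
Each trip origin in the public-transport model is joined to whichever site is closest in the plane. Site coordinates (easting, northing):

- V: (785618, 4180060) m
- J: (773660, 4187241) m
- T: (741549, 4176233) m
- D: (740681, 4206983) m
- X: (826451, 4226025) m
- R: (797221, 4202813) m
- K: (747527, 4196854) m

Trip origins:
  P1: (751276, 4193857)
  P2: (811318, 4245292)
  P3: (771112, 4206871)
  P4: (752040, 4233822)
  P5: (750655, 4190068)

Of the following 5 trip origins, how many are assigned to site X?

1

P1 → K
P2 → X
P3 → J
P4 → D
P5 → K
1 of the 5 goes to X.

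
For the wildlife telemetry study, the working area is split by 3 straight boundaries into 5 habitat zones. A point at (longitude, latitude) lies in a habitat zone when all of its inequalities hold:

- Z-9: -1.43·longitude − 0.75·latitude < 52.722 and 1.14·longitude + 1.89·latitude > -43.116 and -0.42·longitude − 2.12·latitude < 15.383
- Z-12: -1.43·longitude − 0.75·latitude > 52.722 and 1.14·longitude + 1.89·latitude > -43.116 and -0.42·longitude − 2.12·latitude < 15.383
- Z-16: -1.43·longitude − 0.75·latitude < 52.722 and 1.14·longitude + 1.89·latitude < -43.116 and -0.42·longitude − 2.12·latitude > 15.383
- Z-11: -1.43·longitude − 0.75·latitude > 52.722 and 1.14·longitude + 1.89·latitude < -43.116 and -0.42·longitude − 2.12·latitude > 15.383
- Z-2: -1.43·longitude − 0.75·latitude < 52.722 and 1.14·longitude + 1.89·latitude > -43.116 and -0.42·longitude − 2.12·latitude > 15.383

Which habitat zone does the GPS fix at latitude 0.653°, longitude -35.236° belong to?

-1.43·-35.236 − 0.75·0.653 = 49.898, which is < 52.722
1.14·-35.236 + 1.89·0.653 = -38.935, which is > -43.116
-0.42·-35.236 − 2.12·0.653 = 13.415, which is < 15.383
This sign pattern matches Z-9.

Z-9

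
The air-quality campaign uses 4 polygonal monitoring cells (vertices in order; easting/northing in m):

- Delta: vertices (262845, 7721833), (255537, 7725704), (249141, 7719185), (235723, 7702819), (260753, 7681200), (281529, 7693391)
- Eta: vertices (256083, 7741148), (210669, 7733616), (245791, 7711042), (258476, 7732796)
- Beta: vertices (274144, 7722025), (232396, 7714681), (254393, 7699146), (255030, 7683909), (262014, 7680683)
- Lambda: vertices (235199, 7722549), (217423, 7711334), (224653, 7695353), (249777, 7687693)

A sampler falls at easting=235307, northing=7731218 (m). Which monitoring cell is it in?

Cast a ray rightward from (235307, 7731218). For each polygon, the edges (by vertex number in listed order) whose endpoints lie on opposite sides of northing = 7731218, where each meets that height, and whether that is right or left of the point:
Delta: no edge straddles that height → 0 crossings.
Eta: 2–3 at easting≈214400.0 (left), 3–4 at easting≈257555.9 (right) → 1 crossing.
Beta: no edge straddles that height → 0 crossings.
Lambda: no edge straddles that height → 0 crossings.
Only Eta has an odd count, so the point is inside Eta.

Eta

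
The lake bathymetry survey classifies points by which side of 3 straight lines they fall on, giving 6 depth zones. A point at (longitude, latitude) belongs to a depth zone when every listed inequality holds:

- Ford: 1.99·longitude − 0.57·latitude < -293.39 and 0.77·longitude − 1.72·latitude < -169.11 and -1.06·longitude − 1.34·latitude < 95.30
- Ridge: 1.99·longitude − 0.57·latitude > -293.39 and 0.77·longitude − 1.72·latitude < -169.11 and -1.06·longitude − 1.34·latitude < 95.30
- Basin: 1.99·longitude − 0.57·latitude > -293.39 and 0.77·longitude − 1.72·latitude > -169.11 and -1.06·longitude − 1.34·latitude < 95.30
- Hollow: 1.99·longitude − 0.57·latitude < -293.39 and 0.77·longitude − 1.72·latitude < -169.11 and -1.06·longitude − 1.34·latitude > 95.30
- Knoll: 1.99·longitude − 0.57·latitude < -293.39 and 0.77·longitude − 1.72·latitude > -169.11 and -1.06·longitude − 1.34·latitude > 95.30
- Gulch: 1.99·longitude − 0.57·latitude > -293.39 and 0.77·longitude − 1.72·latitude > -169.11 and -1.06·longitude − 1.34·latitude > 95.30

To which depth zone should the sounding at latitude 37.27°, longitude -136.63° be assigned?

Ridge

1.99·-136.63 − 0.57·37.27 = -293.138, which is > -293.39
0.77·-136.63 − 1.72·37.27 = -169.310, which is < -169.11
-1.06·-136.63 − 1.34·37.27 = 94.886, which is < 95.30
This sign pattern matches Ridge.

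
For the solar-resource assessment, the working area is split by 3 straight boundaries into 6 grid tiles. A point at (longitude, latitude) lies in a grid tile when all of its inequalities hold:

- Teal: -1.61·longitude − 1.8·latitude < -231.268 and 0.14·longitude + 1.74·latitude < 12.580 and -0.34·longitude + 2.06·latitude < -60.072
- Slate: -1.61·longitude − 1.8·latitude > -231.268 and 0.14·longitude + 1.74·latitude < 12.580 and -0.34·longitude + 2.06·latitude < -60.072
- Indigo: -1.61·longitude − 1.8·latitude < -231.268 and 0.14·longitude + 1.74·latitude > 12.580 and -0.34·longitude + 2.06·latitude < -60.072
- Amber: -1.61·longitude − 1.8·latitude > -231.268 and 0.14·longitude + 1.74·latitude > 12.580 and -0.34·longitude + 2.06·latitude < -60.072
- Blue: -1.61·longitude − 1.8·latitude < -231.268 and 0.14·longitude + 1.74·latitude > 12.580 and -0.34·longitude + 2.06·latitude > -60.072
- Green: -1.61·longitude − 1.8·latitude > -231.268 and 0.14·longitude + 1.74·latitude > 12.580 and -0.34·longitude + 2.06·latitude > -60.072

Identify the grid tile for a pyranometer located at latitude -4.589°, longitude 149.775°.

Indigo

-1.61·149.775 − 1.8·-4.589 = -232.878, which is < -231.268
0.14·149.775 + 1.74·-4.589 = 12.984, which is > 12.580
-0.34·149.775 + 2.06·-4.589 = -60.377, which is < -60.072
This sign pattern matches Indigo.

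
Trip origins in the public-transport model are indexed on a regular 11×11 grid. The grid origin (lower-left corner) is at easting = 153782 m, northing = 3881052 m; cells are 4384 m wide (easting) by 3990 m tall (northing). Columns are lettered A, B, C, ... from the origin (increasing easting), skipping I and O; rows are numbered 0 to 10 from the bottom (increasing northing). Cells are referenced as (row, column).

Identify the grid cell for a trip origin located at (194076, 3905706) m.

Column index: ⌊(194076 − 153782) / 4384⌋ = ⌊9.191⌋ = 9 → column K
Row offset from origin: ⌊(3905706 − 3881052) / 3990⌋ = ⌊6.179⌋ = 6 → row 6

(6, K)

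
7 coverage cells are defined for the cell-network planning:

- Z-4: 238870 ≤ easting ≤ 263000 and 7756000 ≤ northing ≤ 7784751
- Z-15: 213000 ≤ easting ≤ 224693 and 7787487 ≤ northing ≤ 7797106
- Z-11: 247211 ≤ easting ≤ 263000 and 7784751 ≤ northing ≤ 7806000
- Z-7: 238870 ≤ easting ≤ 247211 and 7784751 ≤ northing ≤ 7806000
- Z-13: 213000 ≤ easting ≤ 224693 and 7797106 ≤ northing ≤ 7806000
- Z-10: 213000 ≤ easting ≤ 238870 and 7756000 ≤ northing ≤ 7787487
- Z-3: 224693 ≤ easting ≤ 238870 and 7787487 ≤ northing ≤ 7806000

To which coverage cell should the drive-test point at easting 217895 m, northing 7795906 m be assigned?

The point has easting = 217895 and northing = 7795906.
Only Z-15 satisfies 213000 ≤ easting ≤ 224693 and 7787487 ≤ northing ≤ 7797106.

Z-15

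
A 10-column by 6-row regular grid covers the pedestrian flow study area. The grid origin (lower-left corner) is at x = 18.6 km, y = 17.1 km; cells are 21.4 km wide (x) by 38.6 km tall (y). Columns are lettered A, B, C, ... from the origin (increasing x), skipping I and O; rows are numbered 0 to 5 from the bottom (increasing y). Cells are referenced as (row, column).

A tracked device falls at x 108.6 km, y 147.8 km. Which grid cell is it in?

Column index: ⌊(108.6 − 18.6) / 21.4⌋ = ⌊4.206⌋ = 4 → column E
Row offset from origin: ⌊(147.8 − 17.1) / 38.6⌋ = ⌊3.386⌋ = 3 → row 3

(3, E)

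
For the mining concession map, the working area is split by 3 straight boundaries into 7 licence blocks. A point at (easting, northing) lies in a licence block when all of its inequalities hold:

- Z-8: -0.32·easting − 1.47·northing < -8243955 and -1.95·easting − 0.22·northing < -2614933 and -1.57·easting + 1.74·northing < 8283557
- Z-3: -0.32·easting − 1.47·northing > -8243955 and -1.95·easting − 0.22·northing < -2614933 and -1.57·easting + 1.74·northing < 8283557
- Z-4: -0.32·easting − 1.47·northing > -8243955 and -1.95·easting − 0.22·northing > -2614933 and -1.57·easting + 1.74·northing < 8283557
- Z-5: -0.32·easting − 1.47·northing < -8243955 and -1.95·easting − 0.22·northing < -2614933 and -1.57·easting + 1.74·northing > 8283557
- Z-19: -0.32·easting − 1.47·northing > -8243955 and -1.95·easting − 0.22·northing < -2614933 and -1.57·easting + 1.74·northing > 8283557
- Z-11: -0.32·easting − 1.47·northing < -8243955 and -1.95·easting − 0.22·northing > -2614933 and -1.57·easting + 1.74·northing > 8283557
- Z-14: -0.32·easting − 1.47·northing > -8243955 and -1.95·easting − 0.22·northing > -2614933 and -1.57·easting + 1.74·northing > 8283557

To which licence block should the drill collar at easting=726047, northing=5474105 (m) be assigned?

-0.32·726047 − 1.47·5474105 = -8279269.390, which is < -8243955
-1.95·726047 − 0.22·5474105 = -2620094.750, which is < -2614933
-1.57·726047 + 1.74·5474105 = 8385048.910, which is > 8283557
This sign pattern matches Z-5.

Z-5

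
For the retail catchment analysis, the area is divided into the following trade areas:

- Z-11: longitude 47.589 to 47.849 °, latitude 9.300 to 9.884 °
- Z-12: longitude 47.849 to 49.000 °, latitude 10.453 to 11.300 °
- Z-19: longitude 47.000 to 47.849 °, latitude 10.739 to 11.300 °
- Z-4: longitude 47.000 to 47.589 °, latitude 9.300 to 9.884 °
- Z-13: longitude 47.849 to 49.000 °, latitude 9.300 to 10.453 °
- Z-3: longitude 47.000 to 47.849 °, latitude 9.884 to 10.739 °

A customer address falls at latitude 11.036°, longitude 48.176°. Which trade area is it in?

Z-12

The point has longitude = 48.176 and latitude = 11.036.
Only Z-12 satisfies 47.849 ≤ longitude ≤ 49.000 and 10.453 ≤ latitude ≤ 11.300.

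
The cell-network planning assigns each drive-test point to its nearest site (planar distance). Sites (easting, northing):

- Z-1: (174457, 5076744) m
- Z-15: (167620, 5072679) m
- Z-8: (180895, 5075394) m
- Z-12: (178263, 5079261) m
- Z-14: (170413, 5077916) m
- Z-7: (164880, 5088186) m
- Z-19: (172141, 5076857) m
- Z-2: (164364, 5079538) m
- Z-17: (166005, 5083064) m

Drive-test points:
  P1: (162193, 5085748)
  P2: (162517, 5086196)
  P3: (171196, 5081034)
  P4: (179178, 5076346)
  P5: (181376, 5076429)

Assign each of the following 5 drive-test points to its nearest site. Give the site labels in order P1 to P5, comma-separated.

P1 → Z-7 (d²=13163813.00)
P2 → Z-7 (d²=9543869.00)
P3 → Z-14 (d²=10335013.00)
P4 → Z-8 (d²=3854393.00)
P5 → Z-8 (d²=1302586.00)

Z-7, Z-7, Z-14, Z-8, Z-8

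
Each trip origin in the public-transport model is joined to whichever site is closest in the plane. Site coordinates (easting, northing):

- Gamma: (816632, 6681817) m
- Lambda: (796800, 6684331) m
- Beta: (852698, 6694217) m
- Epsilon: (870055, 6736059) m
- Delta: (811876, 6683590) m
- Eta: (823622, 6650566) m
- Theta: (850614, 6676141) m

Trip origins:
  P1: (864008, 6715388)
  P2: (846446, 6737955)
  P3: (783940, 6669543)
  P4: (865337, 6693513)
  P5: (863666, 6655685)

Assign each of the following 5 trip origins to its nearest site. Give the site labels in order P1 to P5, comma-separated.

Epsilon, Epsilon, Lambda, Beta, Theta

P1 → Epsilon (d²=463856450.00)
P2 → Epsilon (d²=560979697.00)
P3 → Lambda (d²=384064544.00)
P4 → Beta (d²=160239937.00)
P5 → Theta (d²=588802640.00)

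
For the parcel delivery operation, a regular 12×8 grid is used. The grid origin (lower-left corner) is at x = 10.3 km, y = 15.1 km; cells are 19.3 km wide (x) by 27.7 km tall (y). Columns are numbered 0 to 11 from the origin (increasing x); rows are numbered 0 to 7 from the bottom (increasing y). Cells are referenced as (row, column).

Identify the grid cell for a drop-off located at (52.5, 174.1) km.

Column index: ⌊(52.5 − 10.3) / 19.3⌋ = ⌊2.187⌋ = 2
Row offset from origin: ⌊(174.1 − 15.1) / 27.7⌋ = ⌊5.740⌋ = 5 → row 5

(5, 2)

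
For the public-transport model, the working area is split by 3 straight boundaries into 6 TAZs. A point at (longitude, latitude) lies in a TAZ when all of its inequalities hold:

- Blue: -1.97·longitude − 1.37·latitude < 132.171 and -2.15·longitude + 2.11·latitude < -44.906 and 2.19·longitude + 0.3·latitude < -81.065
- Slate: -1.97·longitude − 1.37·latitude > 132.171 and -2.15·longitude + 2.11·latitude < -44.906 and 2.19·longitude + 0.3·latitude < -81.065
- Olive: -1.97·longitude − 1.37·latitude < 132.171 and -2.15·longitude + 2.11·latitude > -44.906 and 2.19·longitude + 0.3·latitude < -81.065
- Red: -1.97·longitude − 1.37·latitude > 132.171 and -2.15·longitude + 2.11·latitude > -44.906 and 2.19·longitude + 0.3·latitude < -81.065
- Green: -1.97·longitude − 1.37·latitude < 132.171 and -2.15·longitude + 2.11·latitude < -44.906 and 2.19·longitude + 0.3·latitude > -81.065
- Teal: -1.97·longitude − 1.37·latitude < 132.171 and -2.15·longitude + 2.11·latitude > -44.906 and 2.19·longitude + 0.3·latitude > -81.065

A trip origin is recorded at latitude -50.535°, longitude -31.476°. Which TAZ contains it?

Olive

-1.97·-31.476 − 1.37·-50.535 = 131.241, which is < 132.171
-2.15·-31.476 + 2.11·-50.535 = -38.955, which is > -44.906
2.19·-31.476 + 0.3·-50.535 = -84.093, which is < -81.065
This sign pattern matches Olive.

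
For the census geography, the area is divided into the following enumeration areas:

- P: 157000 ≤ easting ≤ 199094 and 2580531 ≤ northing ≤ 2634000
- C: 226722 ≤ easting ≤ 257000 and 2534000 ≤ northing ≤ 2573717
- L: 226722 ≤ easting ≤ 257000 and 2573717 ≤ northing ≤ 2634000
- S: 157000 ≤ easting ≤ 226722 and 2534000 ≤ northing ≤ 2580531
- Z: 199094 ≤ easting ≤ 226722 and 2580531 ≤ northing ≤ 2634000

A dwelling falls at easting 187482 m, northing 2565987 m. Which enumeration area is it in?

The point has easting = 187482 and northing = 2565987.
Only S satisfies 157000 ≤ easting ≤ 226722 and 2534000 ≤ northing ≤ 2580531.

S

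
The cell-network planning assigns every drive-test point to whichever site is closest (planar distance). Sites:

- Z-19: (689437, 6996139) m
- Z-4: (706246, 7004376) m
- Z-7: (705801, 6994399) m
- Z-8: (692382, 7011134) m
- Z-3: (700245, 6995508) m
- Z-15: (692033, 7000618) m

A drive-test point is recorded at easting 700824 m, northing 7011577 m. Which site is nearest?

Z-8

Squared distances to each site:
Z-19: 367995613.000; Z-4: 81252485.000; Z-7: 319854213.000; Z-8: 71463613.000; Z-3: 258548002.000; Z-15: 197381362.000.
Minimum at Z-8.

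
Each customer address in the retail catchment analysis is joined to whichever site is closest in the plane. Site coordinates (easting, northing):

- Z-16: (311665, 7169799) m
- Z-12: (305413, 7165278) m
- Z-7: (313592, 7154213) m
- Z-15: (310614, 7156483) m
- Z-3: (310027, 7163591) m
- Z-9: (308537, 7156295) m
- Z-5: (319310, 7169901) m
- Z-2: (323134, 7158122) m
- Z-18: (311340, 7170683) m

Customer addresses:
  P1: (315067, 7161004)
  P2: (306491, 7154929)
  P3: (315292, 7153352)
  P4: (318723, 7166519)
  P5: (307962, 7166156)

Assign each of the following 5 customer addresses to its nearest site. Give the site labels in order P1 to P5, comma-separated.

P1 → Z-3 (d²=32094169.00)
P2 → Z-9 (d²=6052072.00)
P3 → Z-7 (d²=3631321.00)
P4 → Z-5 (d²=11782493.00)
P5 → Z-12 (d²=7268285.00)

Z-3, Z-9, Z-7, Z-5, Z-12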